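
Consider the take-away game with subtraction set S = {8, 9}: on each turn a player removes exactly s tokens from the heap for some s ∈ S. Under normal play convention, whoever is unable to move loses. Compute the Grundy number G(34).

0

n :  0  1  2  3  4  5  6  7  8  9 10 11 12 13 14 15 16 17 18 19 20 21 22 23 24 25 26 27 28 29 30 31 32 33 34
G :  0  0  0  0  0  0  0  0  1  1  1  1  1  1  1  1  2  0  0  0  0  0  0  0  0  1  1  1  1  1  1  1  1  2  0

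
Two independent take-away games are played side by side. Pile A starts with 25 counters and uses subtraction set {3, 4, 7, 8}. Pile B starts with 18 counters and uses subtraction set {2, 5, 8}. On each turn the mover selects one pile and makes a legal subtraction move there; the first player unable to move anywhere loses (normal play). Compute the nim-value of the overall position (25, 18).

Pile A, S = {3, 4, 7, 8}:
n :  0  1  2  3  4  5  6  7  8  9 10 11 12 13 14 15 16 17 18 19 20 21 22 23 24 25
G :  0  0  0  1  1  1  2  2  2  3  3  0  0  0  1  1  1  2  2  2  3  3  0  0  0  1
G_A(25) = 1.
Pile B, S = {2, 5, 8}:
G(0) = 0
G(1) = mex{} = 0
G(2) = mex{0} = 1
G(3) = mex{0} = 1
G(4) = mex{1} = 0
G(5) = mex{1,0} = 2
G(6) = mex{0,0} = 1
G(7) = mex{2,1} = 0
G(8) = mex{1,1,0} = 2
G(9) = mex{0,0,0} = 1
G(10) = mex{2,2,1} = 0
G(11) = mex{1,1,1} = 0
G(12) = mex{0,0,0} = 1
G(13) = mex{0,2,2} = 1
G(14) = mex{1,1,1} = 0
G(15) = mex{1,0,0} = 2
G(16) = mex{0,0,2} = 1
G(17) = mex{2,1,1} = 0
G(18) = mex{1,1,0} = 2
G_B(18) = 2.
Combined Grundy value = 1 ⊕ 2 = 3.

3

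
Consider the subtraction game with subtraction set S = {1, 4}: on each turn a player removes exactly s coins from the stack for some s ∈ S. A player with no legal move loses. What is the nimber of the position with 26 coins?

G(0) = 0
G(1) = mex{0} = 1
G(2) = mex{1} = 0
G(3) = mex{0} = 1
G(4) = mex{1,0} = 2
G(5) = mex{2,1} = 0
G(6) = mex{0,0} = 1
G(7) = mex{1,1} = 0
G(8) = mex{0,2} = 1
G(9) = mex{1,0} = 2
G(10) = mex{2,1} = 0
G(11) = mex{0,0} = 1
G(12) = mex{1,1} = 0
G(13) = mex{0,2} = 1
G(14) = mex{1,0} = 2
G(15) = mex{2,1} = 0
G(16) = mex{0,0} = 1
G(17) = mex{1,1} = 0
G(18) = mex{0,2} = 1
G(19) = mex{1,0} = 2
G(20) = mex{2,1} = 0
G(21) = mex{0,0} = 1
G(22) = mex{1,1} = 0
G(23) = mex{0,2} = 1
G(24) = mex{1,0} = 2
G(25) = mex{2,1} = 0
G(26) = mex{0,0} = 1

1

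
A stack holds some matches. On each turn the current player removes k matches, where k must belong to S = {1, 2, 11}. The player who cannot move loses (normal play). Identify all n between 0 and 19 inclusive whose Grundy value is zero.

n :  0  1  2  3  4  5  6  7  8  9 10 11 12 13 14 15 16 17 18 19
G :  0  1  2  0  1  2  0  1  2  0  1  2  0  1  2  0  1  2  0  1
P-positions are exactly the n with G(n) = 0.

0, 3, 6, 9, 12, 15, 18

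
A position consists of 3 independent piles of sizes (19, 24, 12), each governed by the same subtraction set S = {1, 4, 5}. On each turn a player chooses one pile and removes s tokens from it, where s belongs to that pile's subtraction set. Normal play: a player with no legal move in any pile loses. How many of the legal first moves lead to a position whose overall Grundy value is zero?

3

All piles use S = {1, 4, 5}:
n :  0  1  2  3  4  5  6  7  8  9 10 11 12 13 14 15 16 17 18 19 20 21 22 23 24
G :  0  1  0  1  2  3  2  3  0  1  0  1  2  3  2  3  0  1  0  1  2  3  2  3  0
Pile A: G(19) = 1.
Pile B: G(24) = 0.
Pile C: G(12) = 2.
Combined Grundy value = 1 ⊕ 0 ⊕ 2 = 3.
A winning move leaves total XOR = 0, i.e. changes one component's Grundy value g to g ⊕ X where X is the current total.
Pile A: need g' = 1⊕3 = 2. Options: 19−1→G=0, 19−4→G=3, 19−5→G=2. Hits: 1.
Pile B: need g' = 0⊕3 = 3. Options: 24−1→G=3, 24−4→G=2, 24−5→G=1. Hits: 1.
Pile C: need g' = 2⊕3 = 1. Options: 12−1→G=1, 12−4→G=0, 12−5→G=3. Hits: 1.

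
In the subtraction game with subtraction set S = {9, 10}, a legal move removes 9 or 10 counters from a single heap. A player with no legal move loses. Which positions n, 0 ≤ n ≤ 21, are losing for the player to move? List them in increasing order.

G(0) = 0
G(1) = mex{} = 0
G(2) = mex{} = 0
G(3) = mex{} = 0
G(4) = mex{} = 0
G(5) = mex{} = 0
G(6) = mex{} = 0
G(7) = mex{} = 0
G(8) = mex{} = 0
G(9) = mex{0} = 1
G(10) = mex{0,0} = 1
G(11) = mex{0,0} = 1
G(12) = mex{0,0} = 1
G(13) = mex{0,0} = 1
G(14) = mex{0,0} = 1
G(15) = mex{0,0} = 1
G(16) = mex{0,0} = 1
G(17) = mex{0,0} = 1
G(18) = mex{1,0} = 2
G(19) = mex{1,1} = 0
G(20) = mex{1,1} = 0
G(21) = mex{1,1} = 0
P-positions are exactly the n with G(n) = 0.

0, 1, 2, 3, 4, 5, 6, 7, 8, 19, 20, 21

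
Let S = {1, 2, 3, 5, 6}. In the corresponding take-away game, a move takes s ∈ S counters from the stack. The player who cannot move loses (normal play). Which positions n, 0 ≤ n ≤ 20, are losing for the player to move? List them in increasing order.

n :  0  1  2  3  4  5  6  7  8  9 10 11 12 13 14 15 16 17 18 19 20
G :  0  1  2  3  0  1  2  3  0  1  2  3  0  1  2  3  0  1  2  3  0
P-positions are exactly the n with G(n) = 0.

0, 4, 8, 12, 16, 20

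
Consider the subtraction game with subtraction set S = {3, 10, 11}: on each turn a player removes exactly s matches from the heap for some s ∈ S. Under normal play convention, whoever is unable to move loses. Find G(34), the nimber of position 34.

0

G(0) = 0
G(1) = mex{} = 0
G(2) = mex{} = 0
G(3) = mex{0} = 1
G(4) = mex{0} = 1
G(5) = mex{0} = 1
G(6) = mex{1} = 0
G(7) = mex{1} = 0
G(8) = mex{1} = 0
G(9) = mex{0} = 1
G(10) = mex{0,0} = 1
G(11) = mex{0,0,0} = 1
G(12) = mex{1,0,0} = 2
G(13) = mex{1,1,0} = 2
G(14) = mex{1,1,1} = 0
G(15) = mex{2,1,1} = 0
G(16) = mex{2,0,1} = 3
G(17) = mex{0,0,0} = 1
G(18) = mex{0,0,0} = 1
G(19) = mex{3,1,0} = 2
G(20) = mex{1,1,1} = 0
G(21) = mex{1,1,1} = 0
G(22) = mex{2,2,1} = 0
G(23) = mex{0,2,2} = 1
G(24) = mex{0,0,2} = 1
G(25) = mex{0,0,0} = 1
G(26) = mex{1,3,0} = 2
G(27) = mex{1,1,3} = 0
G(28) = mex{1,1,1} = 0
G(29) = mex{2,2,1} = 0
G(30) = mex{0,0,2} = 1
G(31) = mex{0,0,0} = 1
G(32) = mex{0,0,0} = 1
G(33) = mex{1,1,0} = 2
G(34) = mex{1,1,1} = 0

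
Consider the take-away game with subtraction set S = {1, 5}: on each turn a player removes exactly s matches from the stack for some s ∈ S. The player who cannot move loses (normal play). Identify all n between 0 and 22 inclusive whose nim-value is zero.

G(0) = 0
G(1) = mex{0} = 1
G(2) = mex{1} = 0
G(3) = mex{0} = 1
G(4) = mex{1} = 0
G(5) = mex{0,0} = 1
G(6) = mex{1,1} = 0
G(7) = mex{0,0} = 1
G(8) = mex{1,1} = 0
G(9) = mex{0,0} = 1
G(10) = mex{1,1} = 0
G(11) = mex{0,0} = 1
G(12) = mex{1,1} = 0
G(13) = mex{0,0} = 1
G(14) = mex{1,1} = 0
G(15) = mex{0,0} = 1
G(16) = mex{1,1} = 0
G(17) = mex{0,0} = 1
G(18) = mex{1,1} = 0
G(19) = mex{0,0} = 1
G(20) = mex{1,1} = 0
G(21) = mex{0,0} = 1
G(22) = mex{1,1} = 0
P-positions are exactly the n with G(n) = 0.

0, 2, 4, 6, 8, 10, 12, 14, 16, 18, 20, 22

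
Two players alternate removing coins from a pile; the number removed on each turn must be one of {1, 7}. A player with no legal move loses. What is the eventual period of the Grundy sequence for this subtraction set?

n :  0  1  2  3  4  5  6  7  8  9 10 11 12 13 14
G :  0  1  0  1  0  1  0  1  0  1  0  1  0  1  0
G(n+2) = G(n) holds for n = 0,…,6 (a full window of length max(S) = 7), so the sequence is purely periodic with period 2.

2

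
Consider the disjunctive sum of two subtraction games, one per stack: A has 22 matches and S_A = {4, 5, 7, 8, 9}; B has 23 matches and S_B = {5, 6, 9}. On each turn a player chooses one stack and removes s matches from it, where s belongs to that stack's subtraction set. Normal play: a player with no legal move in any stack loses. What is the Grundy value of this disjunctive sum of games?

3

Stack A, S = {4, 5, 7, 8, 9}:
n :  0  1  2  3  4  5  6  7  8  9 10 11 12 13 14 15 16 17 18 19 20 21 22
G :  0  0  0  0  1  1  1  1  2  2  2  2  3  0  0  0  0  1  1  1  1  2  2
G_A(22) = 2.
Stack B, S = {5, 6, 9}:
n :  0  1  2  3  4  5  6  7  8  9 10 11 12 13 14 15 16 17 18 19 20 21 22 23
G :  0  0  0  0  0  1  1  1  1  1  2  2  2  2  0  0  0  0  0  1  1  1  1  1
G_B(23) = 1.
Combined Grundy value = 2 ⊕ 1 = 3.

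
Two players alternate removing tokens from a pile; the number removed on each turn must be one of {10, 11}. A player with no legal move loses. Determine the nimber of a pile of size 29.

n :  0  1  2  3  4  5  6  7  8  9 10 11 12 13 14 15 16 17 18 19 20 21 22 23 24 25 26 27 28 29
G :  0  0  0  0  0  0  0  0  0  0  1  1  1  1  1  1  1  1  1  1  2  0  0  0  0  0  0  0  0  0

0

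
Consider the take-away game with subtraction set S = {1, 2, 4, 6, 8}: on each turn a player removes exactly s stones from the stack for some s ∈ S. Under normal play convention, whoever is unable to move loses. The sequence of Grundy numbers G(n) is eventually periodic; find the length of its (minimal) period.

10

n :  0  1  2  3  4  5  6  7  8  9 10 11 12 13 14 15 16 17 18 19 20 21
G :  0  1  2  0  1  2  3  4  5  3  0  1  2  0  1  2  3  4  5  3  0  1
G(n+10) = G(n) holds for n = 0,…,7 (a full window of length max(S) = 8), so the sequence is purely periodic with period 10.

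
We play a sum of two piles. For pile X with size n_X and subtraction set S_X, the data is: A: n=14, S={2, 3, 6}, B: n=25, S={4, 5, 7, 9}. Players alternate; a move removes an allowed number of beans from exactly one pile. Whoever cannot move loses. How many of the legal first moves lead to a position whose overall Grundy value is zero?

Pile A, S = {2, 3, 6}:
G(0) = 0
G(1) = mex{} = 0
G(2) = mex{0} = 1
G(3) = mex{0,0} = 1
G(4) = mex{1,0} = 2
G(5) = mex{1,1} = 0
G(6) = mex{2,1,0} = 3
G(7) = mex{0,2,0} = 1
G(8) = mex{3,0,1} = 2
G(9) = mex{1,3,1} = 0
G(10) = mex{2,1,2} = 0
G(11) = mex{0,2,0} = 1
G(12) = mex{0,0,3} = 1
G(13) = mex{1,0,1} = 2
G(14) = mex{1,1,2} = 0
G_A(14) = 0.
Pile B, S = {4, 5, 7, 9}:
n :  0  1  2  3  4  5  6  7  8  9 10 11 12 13 14 15 16 17 18 19 20 21 22 23 24 25
G :  0  0  0  0  1  1  1  1  2  2  2  2  3  0  0  0  0  1  1  1  1  2  2  2  2  3
G_B(25) = 3.
Combined Grundy value = 0 ⊕ 3 = 3.
A winning move leaves total XOR = 0, i.e. changes one component's Grundy value g to g ⊕ X where X is the current total.
Pile A: need g' = 0⊕3 = 3. Options: 14−2→G=1, 14−3→G=1, 14−6→G=2. Hits: 0.
Pile B: need g' = 3⊕3 = 0. Options: 25−4→G=2, 25−5→G=1, 25−7→G=1, 25−9→G=0. Hits: 1.

1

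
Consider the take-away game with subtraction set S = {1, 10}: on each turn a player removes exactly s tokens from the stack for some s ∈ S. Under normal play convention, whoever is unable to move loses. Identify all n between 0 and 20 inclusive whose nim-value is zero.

G(0) = 0
G(1) = mex{0} = 1
G(2) = mex{1} = 0
G(3) = mex{0} = 1
G(4) = mex{1} = 0
G(5) = mex{0} = 1
G(6) = mex{1} = 0
G(7) = mex{0} = 1
G(8) = mex{1} = 0
G(9) = mex{0} = 1
G(10) = mex{1,0} = 2
G(11) = mex{2,1} = 0
G(12) = mex{0,0} = 1
G(13) = mex{1,1} = 0
G(14) = mex{0,0} = 1
G(15) = mex{1,1} = 0
G(16) = mex{0,0} = 1
G(17) = mex{1,1} = 0
G(18) = mex{0,0} = 1
G(19) = mex{1,1} = 0
G(20) = mex{0,2} = 1
P-positions are exactly the n with G(n) = 0.

0, 2, 4, 6, 8, 11, 13, 15, 17, 19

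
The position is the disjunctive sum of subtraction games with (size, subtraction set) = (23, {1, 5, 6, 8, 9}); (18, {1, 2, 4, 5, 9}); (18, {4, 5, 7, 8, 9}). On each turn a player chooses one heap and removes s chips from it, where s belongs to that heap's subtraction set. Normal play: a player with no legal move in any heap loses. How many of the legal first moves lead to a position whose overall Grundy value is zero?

Heap A, S = {1, 5, 6, 8, 9}:
n :  0  1  2  3  4  5  6  7  8  9 10 11 12 13 14 15 16 17 18 19 20 21 22 23
G :  0  1  0  1  0  1  2  3  2  3  2  3  4  5  0  1  0  1  0  1  2  3  2  3
G_A(23) = 3.
Heap B, S = {1, 2, 4, 5, 9}:
G(0) = 0
G(1) = mex{0} = 1
G(2) = mex{1,0} = 2
G(3) = mex{2,1} = 0
G(4) = mex{0,2,0} = 1
G(5) = mex{1,0,1,0} = 2
G(6) = mex{2,1,2,1} = 0
G(7) = mex{0,2,0,2} = 1
G(8) = mex{1,0,1,0} = 2
G(9) = mex{2,1,2,1,0} = 3
G(10) = mex{3,2,0,2,1} = 4
G(11) = mex{4,3,1,0,2} = 5
G(12) = mex{5,4,2,1,0} = 3
G(13) = mex{3,5,3,2,1} = 0
G(14) = mex{0,3,4,3,2} = 1
G(15) = mex{1,0,5,4,0} = 2
G(16) = mex{2,1,3,5,1} = 0
G(17) = mex{0,2,0,3,2} = 1
G(18) = mex{1,0,1,0,3} = 2
G_B(18) = 2.
Heap C, S = {4, 5, 7, 8, 9}:
n :  0  1  2  3  4  5  6  7  8  9 10 11 12 13 14 15 16 17 18
G :  0  0  0  0  1  1  1  1  2  2  2  2  3  0  0  0  0  1  1
G_C(18) = 1.
Combined Grundy value = 3 ⊕ 2 ⊕ 1 = 0.
A winning move leaves total XOR = 0, i.e. changes one component's Grundy value g to g ⊕ X where X is the current total.
Heap A: target g' = 3⊕0 = 3, but every legal move changes the Grundy value (mex property), so 0 moves.
Heap B: target g' = 2⊕0 = 2, but every legal move changes the Grundy value (mex property), so 0 moves.
Heap C: target g' = 1⊕0 = 1, but every legal move changes the Grundy value (mex property), so 0 moves.

0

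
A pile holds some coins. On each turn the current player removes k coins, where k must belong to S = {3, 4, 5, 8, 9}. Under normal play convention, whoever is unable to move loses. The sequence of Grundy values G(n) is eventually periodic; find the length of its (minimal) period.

12

n :  0  1  2  3  4  5  6  7  8  9 10 11 12 13 14 15 16 17 18 19 20 21 22 23 24 25
G :  0  0  0  1  1  1  2  2  2  3  3  3  0  0  0  1  1  1  2  2  2  3  3  3  0  0
G(n+12) = G(n) holds for n = 0,…,8 (a full window of length max(S) = 9), so the sequence is purely periodic with period 12.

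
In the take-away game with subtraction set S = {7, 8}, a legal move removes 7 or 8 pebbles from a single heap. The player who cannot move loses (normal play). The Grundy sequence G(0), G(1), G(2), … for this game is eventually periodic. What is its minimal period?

15

G(0) = 0
G(1) = mex{} = 0
G(2) = mex{} = 0
G(3) = mex{} = 0
G(4) = mex{} = 0
G(5) = mex{} = 0
G(6) = mex{} = 0
G(7) = mex{0} = 1
G(8) = mex{0,0} = 1
G(9) = mex{0,0} = 1
G(10) = mex{0,0} = 1
G(11) = mex{0,0} = 1
G(12) = mex{0,0} = 1
G(13) = mex{0,0} = 1
G(14) = mex{1,0} = 2
G(15) = mex{1,1} = 0
G(16) = mex{1,1} = 0
G(17) = mex{1,1} = 0
G(18) = mex{1,1} = 0
G(19) = mex{1,1} = 0
G(20) = mex{1,1} = 0
G(21) = mex{2,1} = 0
G(22) = mex{0,2} = 1
G(23) = mex{0,0} = 1
G(24) = mex{0,0} = 1
G(25) = mex{0,0} = 1
G(26) = mex{0,0} = 1
G(27) = mex{0,0} = 1
G(28) = mex{0,0} = 1
G(29) = mex{1,0} = 2
G(30) = mex{1,1} = 0
G(31) = mex{1,1} = 0
G(n+15) = G(n) holds for n = 0,…,7 (a full window of length max(S) = 8), so the sequence is purely periodic with period 15.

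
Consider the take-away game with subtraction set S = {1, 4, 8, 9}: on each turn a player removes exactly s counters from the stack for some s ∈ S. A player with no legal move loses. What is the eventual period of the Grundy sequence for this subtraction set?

17

n :  0  1  2  3  4  5  6  7  8  9 10 11 12 13 14 15 16 17 18 19 20 21 22 23 24 25 26 27 28 29 30 31 32 33 34 35
G :  0  1  0  1  2  0  1  0  1  2  3  2  0  1  2  3  2  0  1  0  1  2  0  1  0  1  2  3  2  0  1  2  3  2  0  1
G(n+17) = G(n) holds for n = 0,…,8 (a full window of length max(S) = 9), so the sequence is purely periodic with period 17.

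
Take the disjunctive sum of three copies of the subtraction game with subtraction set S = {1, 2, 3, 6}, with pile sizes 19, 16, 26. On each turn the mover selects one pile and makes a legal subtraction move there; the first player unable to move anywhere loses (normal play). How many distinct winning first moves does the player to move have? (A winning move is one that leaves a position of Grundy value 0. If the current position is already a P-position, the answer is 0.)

All piles use S = {1, 2, 3, 6}:
n :  0  1  2  3  4  5  6  7  8  9 10 11 12 13 14 15 16 17 18 19 20 21 22 23 24 25 26
G :  0  1  2  3  0  1  2  3  0  1  2  3  0  1  2  3  0  1  2  3  0  1  2  3  0  1  2
Pile A: G(19) = 3.
Pile B: G(16) = 0.
Pile C: G(26) = 2.
Combined Grundy value = 3 ⊕ 0 ⊕ 2 = 1.
A winning move leaves total XOR = 0, i.e. changes one component's Grundy value g to g ⊕ X where X is the current total.
Pile A: need g' = 3⊕1 = 2. Options: 19−1→G=2, 19−2→G=1, 19−3→G=0, 19−6→G=1. Hits: 1.
Pile B: need g' = 0⊕1 = 1. Options: 16−1→G=3, 16−2→G=2, 16−3→G=1, 16−6→G=2. Hits: 1.
Pile C: need g' = 2⊕1 = 3. Options: 26−1→G=1, 26−2→G=0, 26−3→G=3, 26−6→G=0. Hits: 1.

3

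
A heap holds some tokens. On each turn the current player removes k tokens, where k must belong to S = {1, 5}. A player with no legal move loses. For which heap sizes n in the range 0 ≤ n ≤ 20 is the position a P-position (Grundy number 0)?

n :  0  1  2  3  4  5  6  7  8  9 10 11 12 13 14 15 16 17 18 19 20
G :  0  1  0  1  0  1  0  1  0  1  0  1  0  1  0  1  0  1  0  1  0
P-positions are exactly the n with G(n) = 0.

0, 2, 4, 6, 8, 10, 12, 14, 16, 18, 20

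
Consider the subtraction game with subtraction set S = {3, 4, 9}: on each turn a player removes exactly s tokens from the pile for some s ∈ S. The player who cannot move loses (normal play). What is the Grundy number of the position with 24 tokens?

1

n :  0  1  2  3  4  5  6  7  8  9 10 11 12 13 14 15 16 17 18 19 20 21 22 23 24
G :  0  0  0  1  1  1  2  0  0  3  1  1  2  0  0  0  1  1  1  2  0  0  3  1  1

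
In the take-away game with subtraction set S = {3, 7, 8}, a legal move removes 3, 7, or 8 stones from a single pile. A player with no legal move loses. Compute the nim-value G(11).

n :  0  1  2  3  4  5  6  7  8  9 10 11
G :  0  0  0  1  1  1  0  2  2  1  3  0

0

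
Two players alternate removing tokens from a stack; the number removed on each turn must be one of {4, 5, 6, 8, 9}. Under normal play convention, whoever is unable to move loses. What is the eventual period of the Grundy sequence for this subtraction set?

n :  0  1  2  3  4  5  6  7  8  9 10 11 12 13 14 15 16 17 18 19 20 21 22 23 24 25 26 27
G :  0  0  0  0  1  1  1  1  2  2  2  2  3  0  0  0  0  1  1  1  1  2  2  2  2  3  0  0
G(n+13) = G(n) holds for n = 0,…,8 (a full window of length max(S) = 9), so the sequence is purely periodic with period 13.

13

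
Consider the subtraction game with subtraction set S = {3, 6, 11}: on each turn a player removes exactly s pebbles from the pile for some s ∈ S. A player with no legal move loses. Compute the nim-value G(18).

0

n :  0  1  2  3  4  5  6  7  8  9 10 11 12 13 14 15 16 17 18
G :  0  0  0  1  1  1  2  2  2  0  0  3  1  1  0  2  2  1  0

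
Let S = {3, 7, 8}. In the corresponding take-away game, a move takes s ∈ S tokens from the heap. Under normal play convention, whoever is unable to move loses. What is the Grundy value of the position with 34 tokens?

1

G(0) = 0
G(1) = mex{} = 0
G(2) = mex{} = 0
G(3) = mex{0} = 1
G(4) = mex{0} = 1
G(5) = mex{0} = 1
G(6) = mex{1} = 0
G(7) = mex{1,0} = 2
G(8) = mex{1,0,0} = 2
G(9) = mex{0,0,0} = 1
G(10) = mex{2,1,0} = 3
G(11) = mex{2,1,1} = 0
G(12) = mex{1,1,1} = 0
G(13) = mex{3,0,1} = 2
G(14) = mex{0,2,0} = 1
G(15) = mex{0,2,2} = 1
G(16) = mex{2,1,2} = 0
G(17) = mex{1,3,1} = 0
G(18) = mex{1,0,3} = 2
G(19) = mex{0,0,0} = 1
G(20) = mex{0,2,0} = 1
G(21) = mex{2,1,2} = 0
G(22) = mex{1,1,1} = 0
G(23) = mex{1,0,1} = 2
G(24) = mex{0,0,0} = 1
G(25) = mex{0,2,0} = 1
G(26) = mex{2,1,2} = 0
G(27) = mex{1,1,1} = 0
G(28) = mex{1,0,1} = 2
G(29) = mex{0,0,0} = 1
G(30) = mex{0,2,0} = 1
G(31) = mex{2,1,2} = 0
G(32) = mex{1,1,1} = 0
G(33) = mex{1,0,1} = 2
G(34) = mex{0,0,0} = 1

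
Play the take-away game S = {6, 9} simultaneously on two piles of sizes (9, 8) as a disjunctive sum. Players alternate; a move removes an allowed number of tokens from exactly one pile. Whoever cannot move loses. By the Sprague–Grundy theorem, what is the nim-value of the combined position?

0

All piles use S = {6, 9}:
G(0) = 0
G(1) = mex{} = 0
G(2) = mex{} = 0
G(3) = mex{} = 0
G(4) = mex{} = 0
G(5) = mex{} = 0
G(6) = mex{0} = 1
G(7) = mex{0} = 1
G(8) = mex{0} = 1
G(9) = mex{0,0} = 1
Pile A: G(9) = 1.
Pile B: G(8) = 1.
Combined Grundy value = 1 ⊕ 1 = 0.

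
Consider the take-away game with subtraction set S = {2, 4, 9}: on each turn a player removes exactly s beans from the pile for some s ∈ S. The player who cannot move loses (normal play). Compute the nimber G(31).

0

G(0) = 0
G(1) = mex{} = 0
G(2) = mex{0} = 1
G(3) = mex{0} = 1
G(4) = mex{1,0} = 2
G(5) = mex{1,0} = 2
G(6) = mex{2,1} = 0
G(7) = mex{2,1} = 0
G(8) = mex{0,2} = 1
G(9) = mex{0,2,0} = 1
G(10) = mex{1,0,0} = 2
G(11) = mex{1,0,1} = 2
G(12) = mex{2,1,1} = 0
G(13) = mex{2,1,2} = 0
G(14) = mex{0,2,2} = 1
G(15) = mex{0,2,0} = 1
G(16) = mex{1,0,0} = 2
G(17) = mex{1,0,1} = 2
G(18) = mex{2,1,1} = 0
G(19) = mex{2,1,2} = 0
G(20) = mex{0,2,2} = 1
G(21) = mex{0,2,0} = 1
G(22) = mex{1,0,0} = 2
G(23) = mex{1,0,1} = 2
G(24) = mex{2,1,1} = 0
G(25) = mex{2,1,2} = 0
G(26) = mex{0,2,2} = 1
G(27) = mex{0,2,0} = 1
G(28) = mex{1,0,0} = 2
G(29) = mex{1,0,1} = 2
G(30) = mex{2,1,1} = 0
G(31) = mex{2,1,2} = 0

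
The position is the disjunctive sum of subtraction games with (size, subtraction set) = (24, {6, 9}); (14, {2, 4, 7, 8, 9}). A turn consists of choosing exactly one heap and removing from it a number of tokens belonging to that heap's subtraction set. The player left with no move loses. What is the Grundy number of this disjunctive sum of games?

Heap A, S = {6, 9}:
G(0) = 0
G(1) = mex{} = 0
G(2) = mex{} = 0
G(3) = mex{} = 0
G(4) = mex{} = 0
G(5) = mex{} = 0
G(6) = mex{0} = 1
G(7) = mex{0} = 1
G(8) = mex{0} = 1
G(9) = mex{0,0} = 1
G(10) = mex{0,0} = 1
G(11) = mex{0,0} = 1
G(12) = mex{1,0} = 2
G(13) = mex{1,0} = 2
G(14) = mex{1,0} = 2
G(15) = mex{1,1} = 0
G(16) = mex{1,1} = 0
G(17) = mex{1,1} = 0
G(18) = mex{2,1} = 0
G(19) = mex{2,1} = 0
G(20) = mex{2,1} = 0
G(21) = mex{0,2} = 1
G(22) = mex{0,2} = 1
G(23) = mex{0,2} = 1
G(24) = mex{0,0} = 1
G_A(24) = 1.
Heap B, S = {2, 4, 7, 8, 9}:
n :  0  1  2  3  4  5  6  7  8  9 10 11 12 13 14
G :  0  0  1  1  2  2  0  3  1  4  2  0  0  1  1
G_B(14) = 1.
Combined Grundy value = 1 ⊕ 1 = 0.

0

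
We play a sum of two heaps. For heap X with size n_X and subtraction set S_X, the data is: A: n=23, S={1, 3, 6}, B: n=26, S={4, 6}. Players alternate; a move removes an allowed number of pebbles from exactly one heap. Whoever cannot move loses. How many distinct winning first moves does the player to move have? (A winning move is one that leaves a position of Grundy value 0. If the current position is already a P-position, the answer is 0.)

Heap A, S = {1, 3, 6}:
n :  0  1  2  3  4  5  6  7  8  9 10 11 12 13 14 15 16 17 18 19 20 21 22 23
G :  0  1  0  1  0  1  2  3  2  0  1  0  1  0  1  2  3  2  0  1  0  1  0  1
G_A(23) = 1.
Heap B, S = {4, 6}:
G(0) = 0
G(1) = mex{} = 0
G(2) = mex{} = 0
G(3) = mex{} = 0
G(4) = mex{0} = 1
G(5) = mex{0} = 1
G(6) = mex{0,0} = 1
G(7) = mex{0,0} = 1
G(8) = mex{1,0} = 2
G(9) = mex{1,0} = 2
G(10) = mex{1,1} = 0
G(11) = mex{1,1} = 0
G(12) = mex{2,1} = 0
G(13) = mex{2,1} = 0
G(14) = mex{0,2} = 1
G(15) = mex{0,2} = 1
G(16) = mex{0,0} = 1
G(17) = mex{0,0} = 1
G(18) = mex{1,0} = 2
G(19) = mex{1,0} = 2
G(20) = mex{1,1} = 0
G(21) = mex{1,1} = 0
G(22) = mex{2,1} = 0
G(23) = mex{2,1} = 0
G(24) = mex{0,2} = 1
G(25) = mex{0,2} = 1
G(26) = mex{0,0} = 1
G_B(26) = 1.
Combined Grundy value = 1 ⊕ 1 = 0.
A winning move leaves total XOR = 0, i.e. changes one component's Grundy value g to g ⊕ X where X is the current total.
Heap A: target g' = 1⊕0 = 1, but every legal move changes the Grundy value (mex property), so 0 moves.
Heap B: target g' = 1⊕0 = 1, but every legal move changes the Grundy value (mex property), so 0 moves.

0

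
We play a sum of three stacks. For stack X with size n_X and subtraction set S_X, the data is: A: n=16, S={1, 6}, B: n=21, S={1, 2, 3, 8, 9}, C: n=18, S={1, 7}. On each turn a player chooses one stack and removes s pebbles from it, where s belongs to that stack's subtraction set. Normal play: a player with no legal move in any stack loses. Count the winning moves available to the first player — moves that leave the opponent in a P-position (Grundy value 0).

5

Stack A, S = {1, 6}:
n :  0  1  2  3  4  5  6  7  8  9 10 11 12 13 14 15 16
G :  0  1  0  1  0  1  2  0  1  0  1  0  1  2  0  1  0
G_A(16) = 0.
Stack B, S = {1, 2, 3, 8, 9}:
G(0) = 0
G(1) = mex{0} = 1
G(2) = mex{1,0} = 2
G(3) = mex{2,1,0} = 3
G(4) = mex{3,2,1} = 0
G(5) = mex{0,3,2} = 1
G(6) = mex{1,0,3} = 2
G(7) = mex{2,1,0} = 3
G(8) = mex{3,2,1,0} = 4
G(9) = mex{4,3,2,1,0} = 5
G(10) = mex{5,4,3,2,1} = 0
G(11) = mex{0,5,4,3,2} = 1
G(12) = mex{1,0,5,0,3} = 2
G(13) = mex{2,1,0,1,0} = 3
G(14) = mex{3,2,1,2,1} = 0
G(15) = mex{0,3,2,3,2} = 1
G(16) = mex{1,0,3,4,3} = 2
G(17) = mex{2,1,0,5,4} = 3
G(18) = mex{3,2,1,0,5} = 4
G(19) = mex{4,3,2,1,0} = 5
G(20) = mex{5,4,3,2,1} = 0
G(21) = mex{0,5,4,3,2} = 1
G_B(21) = 1.
Stack C, S = {1, 7}:
n :  0  1  2  3  4  5  6  7  8  9 10 11 12 13 14 15 16 17 18
G :  0  1  0  1  0  1  0  1  0  1  0  1  0  1  0  1  0  1  0
G_C(18) = 0.
Combined Grundy value = 0 ⊕ 1 ⊕ 0 = 1.
A winning move leaves total XOR = 0, i.e. changes one component's Grundy value g to g ⊕ X where X is the current total.
Stack A: need g' = 0⊕1 = 1. Options: 16−1→G=1, 16−6→G=1. Hits: 2.
Stack B: need g' = 1⊕1 = 0. Options: 21−1→G=0, 21−2→G=5, 21−3→G=4, 21−8→G=3, 21−9→G=2. Hits: 1.
Stack C: need g' = 0⊕1 = 1. Options: 18−1→G=1, 18−7→G=1. Hits: 2.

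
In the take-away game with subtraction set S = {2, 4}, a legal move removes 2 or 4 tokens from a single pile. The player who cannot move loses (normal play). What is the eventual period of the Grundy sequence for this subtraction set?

6

n :  0  1  2  3  4  5  6  7  8  9 10 11 12 13 14
G :  0  0  1  1  2  2  0  0  1  1  2  2  0  0  1
G(n+6) = G(n) holds for n = 0,…,3 (a full window of length max(S) = 4), so the sequence is purely periodic with period 6.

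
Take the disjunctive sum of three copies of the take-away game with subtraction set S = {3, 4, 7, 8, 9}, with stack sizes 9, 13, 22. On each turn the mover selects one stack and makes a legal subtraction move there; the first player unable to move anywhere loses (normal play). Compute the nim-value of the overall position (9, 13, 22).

0

All stacks use S = {3, 4, 7, 8, 9}:
G(0) = 0
G(1) = mex{} = 0
G(2) = mex{} = 0
G(3) = mex{0} = 1
G(4) = mex{0,0} = 1
G(5) = mex{0,0} = 1
G(6) = mex{1,0} = 2
G(7) = mex{1,1,0} = 2
G(8) = mex{1,1,0,0} = 2
G(9) = mex{2,1,0,0,0} = 3
G(10) = mex{2,2,1,0,0} = 3
G(11) = mex{2,2,1,1,0} = 3
G(12) = mex{3,2,1,1,1} = 0
G(13) = mex{3,3,2,1,1} = 0
G(14) = mex{3,3,2,2,1} = 0
G(15) = mex{0,3,2,2,2} = 1
G(16) = mex{0,0,3,2,2} = 1
G(17) = mex{0,0,3,3,2} = 1
G(18) = mex{1,0,3,3,3} = 2
G(19) = mex{1,1,0,3,3} = 2
G(20) = mex{1,1,0,0,3} = 2
G(21) = mex{2,1,0,0,0} = 3
G(22) = mex{2,2,1,0,0} = 3
Stack A: G(9) = 3.
Stack B: G(13) = 0.
Stack C: G(22) = 3.
Combined Grundy value = 3 ⊕ 0 ⊕ 3 = 0.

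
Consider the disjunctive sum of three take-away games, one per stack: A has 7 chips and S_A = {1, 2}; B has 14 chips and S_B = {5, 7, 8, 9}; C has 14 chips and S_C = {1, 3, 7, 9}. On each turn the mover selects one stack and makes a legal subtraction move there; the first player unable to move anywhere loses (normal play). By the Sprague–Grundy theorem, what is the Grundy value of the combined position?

1

Stack A, S = {1, 2}:
G(0) = 0
G(1) = mex{0} = 1
G(2) = mex{1,0} = 2
G(3) = mex{2,1} = 0
G(4) = mex{0,2} = 1
G(5) = mex{1,0} = 2
G(6) = mex{2,1} = 0
G(7) = mex{0,2} = 1
G_A(7) = 1.
Stack B, S = {5, 7, 8, 9}:
n :  0  1  2  3  4  5  6  7  8  9 10 11 12 13 14
G :  0  0  0  0  0  1  1  1  1  1  2  2  2  2  0
G_B(14) = 0.
Stack C, S = {1, 3, 7, 9}:
G(0) = 0
G(1) = mex{0} = 1
G(2) = mex{1} = 0
G(3) = mex{0,0} = 1
G(4) = mex{1,1} = 0
G(5) = mex{0,0} = 1
G(6) = mex{1,1} = 0
G(7) = mex{0,0,0} = 1
G(8) = mex{1,1,1} = 0
G(9) = mex{0,0,0,0} = 1
G(10) = mex{1,1,1,1} = 0
G(11) = mex{0,0,0,0} = 1
G(12) = mex{1,1,1,1} = 0
G(13) = mex{0,0,0,0} = 1
G(14) = mex{1,1,1,1} = 0
G_C(14) = 0.
Combined Grundy value = 1 ⊕ 0 ⊕ 0 = 1.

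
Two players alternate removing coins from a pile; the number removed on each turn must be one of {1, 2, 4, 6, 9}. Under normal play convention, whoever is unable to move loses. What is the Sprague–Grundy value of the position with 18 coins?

2

G(0) = 0
G(1) = mex{0} = 1
G(2) = mex{1,0} = 2
G(3) = mex{2,1} = 0
G(4) = mex{0,2,0} = 1
G(5) = mex{1,0,1} = 2
G(6) = mex{2,1,2,0} = 3
G(7) = mex{3,2,0,1} = 4
G(8) = mex{4,3,1,2} = 0
G(9) = mex{0,4,2,0,0} = 1
G(10) = mex{1,0,3,1,1} = 2
G(11) = mex{2,1,4,2,2} = 0
G(12) = mex{0,2,0,3,0} = 1
G(13) = mex{1,0,1,4,1} = 2
G(14) = mex{2,1,2,0,2} = 3
G(15) = mex{3,2,0,1,3} = 4
G(16) = mex{4,3,1,2,4} = 0
G(17) = mex{0,4,2,0,0} = 1
G(18) = mex{1,0,3,1,1} = 2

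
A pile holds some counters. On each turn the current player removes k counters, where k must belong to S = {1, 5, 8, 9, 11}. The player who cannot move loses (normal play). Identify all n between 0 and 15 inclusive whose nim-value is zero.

0, 2, 4, 6

G(0) = 0
G(1) = mex{0} = 1
G(2) = mex{1} = 0
G(3) = mex{0} = 1
G(4) = mex{1} = 0
G(5) = mex{0,0} = 1
G(6) = mex{1,1} = 0
G(7) = mex{0,0} = 1
G(8) = mex{1,1,0} = 2
G(9) = mex{2,0,1,0} = 3
G(10) = mex{3,1,0,1} = 2
G(11) = mex{2,0,1,0,0} = 3
G(12) = mex{3,1,0,1,1} = 2
G(13) = mex{2,2,1,0,0} = 3
G(14) = mex{3,3,0,1,1} = 2
G(15) = mex{2,2,1,0,0} = 3
P-positions are exactly the n with G(n) = 0.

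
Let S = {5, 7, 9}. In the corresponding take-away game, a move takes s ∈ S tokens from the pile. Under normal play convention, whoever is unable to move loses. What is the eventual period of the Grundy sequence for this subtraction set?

G(0) = 0
G(1) = mex{} = 0
G(2) = mex{} = 0
G(3) = mex{} = 0
G(4) = mex{} = 0
G(5) = mex{0} = 1
G(6) = mex{0} = 1
G(7) = mex{0,0} = 1
G(8) = mex{0,0} = 1
G(9) = mex{0,0,0} = 1
G(10) = mex{1,0,0} = 2
G(11) = mex{1,0,0} = 2
G(12) = mex{1,1,0} = 2
G(13) = mex{1,1,0} = 2
G(14) = mex{1,1,1} = 0
G(15) = mex{2,1,1} = 0
G(16) = mex{2,1,1} = 0
G(17) = mex{2,2,1} = 0
G(18) = mex{2,2,1} = 0
G(19) = mex{0,2,2} = 1
G(20) = mex{0,2,2} = 1
G(21) = mex{0,0,2} = 1
G(22) = mex{0,0,2} = 1
G(23) = mex{0,0,0} = 1
G(24) = mex{1,0,0} = 2
G(25) = mex{1,0,0} = 2
G(26) = mex{1,1,0} = 2
G(27) = mex{1,1,0} = 2
G(28) = mex{1,1,1} = 0
G(29) = mex{2,1,1} = 0
G(n+14) = G(n) holds for n = 0,…,8 (a full window of length max(S) = 9), so the sequence is purely periodic with period 14.

14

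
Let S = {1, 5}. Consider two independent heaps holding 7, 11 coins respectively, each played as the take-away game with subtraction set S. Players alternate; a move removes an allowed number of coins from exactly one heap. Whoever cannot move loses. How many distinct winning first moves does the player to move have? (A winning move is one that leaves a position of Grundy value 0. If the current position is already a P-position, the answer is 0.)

All heaps use S = {1, 5}:
G(0) = 0
G(1) = mex{0} = 1
G(2) = mex{1} = 0
G(3) = mex{0} = 1
G(4) = mex{1} = 0
G(5) = mex{0,0} = 1
G(6) = mex{1,1} = 0
G(7) = mex{0,0} = 1
G(8) = mex{1,1} = 0
G(9) = mex{0,0} = 1
G(10) = mex{1,1} = 0
G(11) = mex{0,0} = 1
Heap A: G(7) = 1.
Heap B: G(11) = 1.
Combined Grundy value = 1 ⊕ 1 = 0.
A winning move leaves total XOR = 0, i.e. changes one component's Grundy value g to g ⊕ X where X is the current total.
Heap A: target g' = 1⊕0 = 1, but every legal move changes the Grundy value (mex property), so 0 moves.
Heap B: target g' = 1⊕0 = 1, but every legal move changes the Grundy value (mex property), so 0 moves.

0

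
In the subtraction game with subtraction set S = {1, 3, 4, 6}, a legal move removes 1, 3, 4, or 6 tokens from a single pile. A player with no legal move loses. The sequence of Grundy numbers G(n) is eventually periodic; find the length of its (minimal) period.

n :  0  1  2  3  4  5  6  7  8  9 10 11 12 13 14 15
G :  0  1  0  1  2  3  2  0  1  0  1  2  3  2  0  1
G(n+7) = G(n) holds for n = 0,…,5 (a full window of length max(S) = 6), so the sequence is purely periodic with period 7.

7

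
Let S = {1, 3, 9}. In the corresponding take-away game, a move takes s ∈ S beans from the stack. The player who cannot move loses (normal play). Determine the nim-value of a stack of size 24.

n :  0  1  2  3  4  5  6  7  8  9 10 11 12 13 14 15 16 17 18 19 20 21 22 23 24
G :  0  1  0  1  0  1  0  1  0  1  0  1  0  1  0  1  0  1  0  1  0  1  0  1  0

0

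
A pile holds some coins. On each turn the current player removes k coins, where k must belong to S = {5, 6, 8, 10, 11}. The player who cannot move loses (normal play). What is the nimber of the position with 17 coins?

0

G(0) = 0
G(1) = mex{} = 0
G(2) = mex{} = 0
G(3) = mex{} = 0
G(4) = mex{} = 0
G(5) = mex{0} = 1
G(6) = mex{0,0} = 1
G(7) = mex{0,0} = 1
G(8) = mex{0,0,0} = 1
G(9) = mex{0,0,0} = 1
G(10) = mex{1,0,0,0} = 2
G(11) = mex{1,1,0,0,0} = 2
G(12) = mex{1,1,0,0,0} = 2
G(13) = mex{1,1,1,0,0} = 2
G(14) = mex{1,1,1,0,0} = 2
G(15) = mex{2,1,1,1,0} = 3
G(16) = mex{2,2,1,1,1} = 0
G(17) = mex{2,2,1,1,1} = 0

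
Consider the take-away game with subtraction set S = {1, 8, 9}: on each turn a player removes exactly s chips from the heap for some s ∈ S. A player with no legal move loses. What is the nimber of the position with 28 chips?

2

G(0) = 0
G(1) = mex{0} = 1
G(2) = mex{1} = 0
G(3) = mex{0} = 1
G(4) = mex{1} = 0
G(5) = mex{0} = 1
G(6) = mex{1} = 0
G(7) = mex{0} = 1
G(8) = mex{1,0} = 2
G(9) = mex{2,1,0} = 3
G(10) = mex{3,0,1} = 2
G(11) = mex{2,1,0} = 3
G(12) = mex{3,0,1} = 2
G(13) = mex{2,1,0} = 3
G(14) = mex{3,0,1} = 2
G(15) = mex{2,1,0} = 3
G(16) = mex{3,2,1} = 0
G(17) = mex{0,3,2} = 1
G(18) = mex{1,2,3} = 0
G(19) = mex{0,3,2} = 1
G(20) = mex{1,2,3} = 0
G(21) = mex{0,3,2} = 1
G(22) = mex{1,2,3} = 0
G(23) = mex{0,3,2} = 1
G(24) = mex{1,0,3} = 2
G(25) = mex{2,1,0} = 3
G(26) = mex{3,0,1} = 2
G(27) = mex{2,1,0} = 3
G(28) = mex{3,0,1} = 2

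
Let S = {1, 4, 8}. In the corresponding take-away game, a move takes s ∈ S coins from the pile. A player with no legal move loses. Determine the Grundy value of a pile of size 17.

G(0) = 0
G(1) = mex{0} = 1
G(2) = mex{1} = 0
G(3) = mex{0} = 1
G(4) = mex{1,0} = 2
G(5) = mex{2,1} = 0
G(6) = mex{0,0} = 1
G(7) = mex{1,1} = 0
G(8) = mex{0,2,0} = 1
G(9) = mex{1,0,1} = 2
G(10) = mex{2,1,0} = 3
G(11) = mex{3,0,1} = 2
G(12) = mex{2,1,2} = 0
G(13) = mex{0,2,0} = 1
G(14) = mex{1,3,1} = 0
G(15) = mex{0,2,0} = 1
G(16) = mex{1,0,1} = 2
G(17) = mex{2,1,2} = 0

0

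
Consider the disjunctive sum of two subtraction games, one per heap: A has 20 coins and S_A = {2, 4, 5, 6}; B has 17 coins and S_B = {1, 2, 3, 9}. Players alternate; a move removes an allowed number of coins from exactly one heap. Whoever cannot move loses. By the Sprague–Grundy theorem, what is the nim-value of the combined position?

3

Heap A, S = {2, 4, 5, 6}:
G(0) = 0
G(1) = mex{} = 0
G(2) = mex{0} = 1
G(3) = mex{0} = 1
G(4) = mex{1,0} = 2
G(5) = mex{1,0,0} = 2
G(6) = mex{2,1,0,0} = 3
G(7) = mex{2,1,1,0} = 3
G(8) = mex{3,2,1,1} = 0
G(9) = mex{3,2,2,1} = 0
G(10) = mex{0,3,2,2} = 1
G(11) = mex{0,3,3,2} = 1
G(12) = mex{1,0,3,3} = 2
G(13) = mex{1,0,0,3} = 2
G(14) = mex{2,1,0,0} = 3
G(15) = mex{2,1,1,0} = 3
G(16) = mex{3,2,1,1} = 0
G(17) = mex{3,2,2,1} = 0
G(18) = mex{0,3,2,2} = 1
G(19) = mex{0,3,3,2} = 1
G(20) = mex{1,0,3,3} = 2
G_A(20) = 2.
Heap B, S = {1, 2, 3, 9}:
G(0) = 0
G(1) = mex{0} = 1
G(2) = mex{1,0} = 2
G(3) = mex{2,1,0} = 3
G(4) = mex{3,2,1} = 0
G(5) = mex{0,3,2} = 1
G(6) = mex{1,0,3} = 2
G(7) = mex{2,1,0} = 3
G(8) = mex{3,2,1} = 0
G(9) = mex{0,3,2,0} = 1
G(10) = mex{1,0,3,1} = 2
G(11) = mex{2,1,0,2} = 3
G(12) = mex{3,2,1,3} = 0
G(13) = mex{0,3,2,0} = 1
G(14) = mex{1,0,3,1} = 2
G(15) = mex{2,1,0,2} = 3
G(16) = mex{3,2,1,3} = 0
G(17) = mex{0,3,2,0} = 1
G_B(17) = 1.
Combined Grundy value = 2 ⊕ 1 = 3.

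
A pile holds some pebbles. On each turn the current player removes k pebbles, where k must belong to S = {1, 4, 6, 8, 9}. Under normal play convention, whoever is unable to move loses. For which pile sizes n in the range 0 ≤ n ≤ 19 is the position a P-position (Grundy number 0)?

n :  0  1  2  3  4  5  6  7  8  9 10 11 12 13 14 15 16 17 18 19
G :  0  1  0  1  2  0  1  0  1  2  3  2  0  1  2  3  2  0  1  0
P-positions are exactly the n with G(n) = 0.

0, 2, 5, 7, 12, 17, 19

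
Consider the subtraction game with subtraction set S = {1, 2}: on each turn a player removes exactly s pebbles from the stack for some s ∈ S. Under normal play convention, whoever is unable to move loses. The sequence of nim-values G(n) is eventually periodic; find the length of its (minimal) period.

3

G(0) = 0
G(1) = mex{0} = 1
G(2) = mex{1,0} = 2
G(3) = mex{2,1} = 0
G(4) = mex{0,2} = 1
G(5) = mex{1,0} = 2
G(6) = mex{2,1} = 0
G(7) = mex{0,2} = 1
G(8) = mex{1,0} = 2
G(9) = mex{2,1} = 0
G(10) = mex{0,2} = 1
G(11) = mex{1,0} = 2
G(12) = mex{2,1} = 0
G(13) = mex{0,2} = 1
G(14) = mex{1,0} = 2
G(n+3) = G(n) holds for n = 0,…,1 (a full window of length max(S) = 2), so the sequence is purely periodic with period 3.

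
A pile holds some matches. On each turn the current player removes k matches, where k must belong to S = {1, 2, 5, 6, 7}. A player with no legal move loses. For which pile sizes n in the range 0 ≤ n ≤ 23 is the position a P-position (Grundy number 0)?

0, 3, 11, 14, 22

n :  0  1  2  3  4  5  6  7  8  9 10 11 12 13 14 15 16 17 18 19 20 21 22 23
G :  0  1  2  0  1  2  3  4  5  3  4  0  1  2  0  1  2  3  4  5  3  4  0  1
P-positions are exactly the n with G(n) = 0.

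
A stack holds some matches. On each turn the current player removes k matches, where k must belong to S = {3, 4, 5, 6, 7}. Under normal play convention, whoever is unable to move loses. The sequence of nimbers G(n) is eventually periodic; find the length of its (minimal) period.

G(0) = 0
G(1) = mex{} = 0
G(2) = mex{} = 0
G(3) = mex{0} = 1
G(4) = mex{0,0} = 1
G(5) = mex{0,0,0} = 1
G(6) = mex{1,0,0,0} = 2
G(7) = mex{1,1,0,0,0} = 2
G(8) = mex{1,1,1,0,0} = 2
G(9) = mex{2,1,1,1,0} = 3
G(10) = mex{2,2,1,1,1} = 0
G(11) = mex{2,2,2,1,1} = 0
G(12) = mex{3,2,2,2,1} = 0
G(13) = mex{0,3,2,2,2} = 1
G(14) = mex{0,0,3,2,2} = 1
G(15) = mex{0,0,0,3,2} = 1
G(16) = mex{1,0,0,0,3} = 2
G(17) = mex{1,1,0,0,0} = 2
G(18) = mex{1,1,1,0,0} = 2
G(19) = mex{2,1,1,1,0} = 3
G(20) = mex{2,2,1,1,1} = 0
G(21) = mex{2,2,2,1,1} = 0
G(n+10) = G(n) holds for n = 0,…,6 (a full window of length max(S) = 7), so the sequence is purely periodic with period 10.

10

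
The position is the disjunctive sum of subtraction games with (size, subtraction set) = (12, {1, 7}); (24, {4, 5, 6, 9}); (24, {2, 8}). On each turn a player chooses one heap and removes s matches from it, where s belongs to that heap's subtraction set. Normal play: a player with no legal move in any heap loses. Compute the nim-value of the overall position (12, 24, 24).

Heap A, S = {1, 7}:
G(0) = 0
G(1) = mex{0} = 1
G(2) = mex{1} = 0
G(3) = mex{0} = 1
G(4) = mex{1} = 0
G(5) = mex{0} = 1
G(6) = mex{1} = 0
G(7) = mex{0,0} = 1
G(8) = mex{1,1} = 0
G(9) = mex{0,0} = 1
G(10) = mex{1,1} = 0
G(11) = mex{0,0} = 1
G(12) = mex{1,1} = 0
G_A(12) = 0.
Heap B, S = {4, 5, 6, 9}:
n :  0  1  2  3  4  5  6  7  8  9 10 11 12 13 14 15 16 17 18 19 20 21 22 23 24
G :  0  0  0  0  1  1  1  1  2  2  2  2  3  0  0  0  0  1  1  1  1  2  2  2  2
G_B(24) = 2.
Heap C, S = {2, 8}:
n :  0  1  2  3  4  5  6  7  8  9 10 11 12 13 14 15 16 17 18 19 20 21 22 23 24
G :  0  0  1  1  0  0  1  1  2  2  0  0  1  1  0  0  1  1  2  2  0  0  1  1  0
G_C(24) = 0.
Combined Grundy value = 0 ⊕ 2 ⊕ 0 = 2.

2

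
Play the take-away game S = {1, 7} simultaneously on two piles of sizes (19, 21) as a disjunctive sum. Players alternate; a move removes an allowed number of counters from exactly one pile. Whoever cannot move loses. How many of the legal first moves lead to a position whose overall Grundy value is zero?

All piles use S = {1, 7}:
G(0) = 0
G(1) = mex{0} = 1
G(2) = mex{1} = 0
G(3) = mex{0} = 1
G(4) = mex{1} = 0
G(5) = mex{0} = 1
G(6) = mex{1} = 0
G(7) = mex{0,0} = 1
G(8) = mex{1,1} = 0
G(9) = mex{0,0} = 1
G(10) = mex{1,1} = 0
G(11) = mex{0,0} = 1
G(12) = mex{1,1} = 0
G(13) = mex{0,0} = 1
G(14) = mex{1,1} = 0
G(15) = mex{0,0} = 1
G(16) = mex{1,1} = 0
G(17) = mex{0,0} = 1
G(18) = mex{1,1} = 0
G(19) = mex{0,0} = 1
G(20) = mex{1,1} = 0
G(21) = mex{0,0} = 1
Pile A: G(19) = 1.
Pile B: G(21) = 1.
Combined Grundy value = 1 ⊕ 1 = 0.
A winning move leaves total XOR = 0, i.e. changes one component's Grundy value g to g ⊕ X where X is the current total.
Pile A: target g' = 1⊕0 = 1, but every legal move changes the Grundy value (mex property), so 0 moves.
Pile B: target g' = 1⊕0 = 1, but every legal move changes the Grundy value (mex property), so 0 moves.

0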